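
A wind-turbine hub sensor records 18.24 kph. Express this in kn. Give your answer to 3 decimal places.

1 km/h = 0.539957 kt, so 18.24 × 0.539957 = 9.849 kt.

9.849 kt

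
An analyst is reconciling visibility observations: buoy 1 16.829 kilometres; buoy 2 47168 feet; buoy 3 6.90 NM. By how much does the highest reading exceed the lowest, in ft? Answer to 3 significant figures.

buoy 1: 16.829 km = 55213.25 ft.
buoy 3: 6.90 nmi = 41925.20 ft.
Spread: 55213.25 − 41925.20 = 13300 ft.

13300 ft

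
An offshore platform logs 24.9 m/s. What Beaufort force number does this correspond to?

Beaufort force 10

24.9 m/s lies in the Beaufort 10 band (storm, 24.5–28.4 m/s).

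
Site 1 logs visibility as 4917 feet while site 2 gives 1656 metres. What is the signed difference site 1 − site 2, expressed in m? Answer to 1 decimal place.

-157.3 m

site 1: 4917 ft = 1498.702 m.
Difference: 1498.702 − 1656.000 = -157.3 m.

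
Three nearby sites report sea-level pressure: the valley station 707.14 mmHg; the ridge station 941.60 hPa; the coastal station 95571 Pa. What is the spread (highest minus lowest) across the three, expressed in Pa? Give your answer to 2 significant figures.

1400 Pa

the valley station: 707.14 mmHg = 94277.59 Pa.
the ridge station: 941.60 hPa = 94160.00 Pa.
Spread: 95571.00 − 94160.00 = 1400 Pa.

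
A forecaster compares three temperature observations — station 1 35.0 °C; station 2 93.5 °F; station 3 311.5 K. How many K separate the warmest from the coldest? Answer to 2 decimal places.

station 2: 93.5 °F = 34.167 °C.
station 3: 311.5 K = 38.350 °C.
Spread: 38.350 − 34.167 = 4.183 °C.

4.18 K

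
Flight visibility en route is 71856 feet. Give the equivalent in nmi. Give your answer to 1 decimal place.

1 ft = 0.000164579 nmi, so 71856 × 0.000164579 = 11.8 nmi.

11.8 nmi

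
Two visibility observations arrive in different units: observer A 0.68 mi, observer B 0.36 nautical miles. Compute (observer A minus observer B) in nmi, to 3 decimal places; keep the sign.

0.231 nmi

observer A: 0.68 SM = 0.59090 nmi.
Difference: 0.59090 − 0.36000 = 0.231 nmi.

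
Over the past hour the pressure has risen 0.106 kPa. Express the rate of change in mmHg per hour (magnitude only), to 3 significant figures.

0.106 kPa / 1 h × 7.50062 mmHg/kPa = 0.795 mmHg/h.

0.795 mmHg per hour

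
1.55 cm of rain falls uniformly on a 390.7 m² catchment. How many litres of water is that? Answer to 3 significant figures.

6060 litres

Depth: 1.55 cm × 10 = 15.5 mm.
1 mm over 1 m² is 1 L, so volume = 15.5 × 390.7 = 6055.85 L ≈ 6060 L.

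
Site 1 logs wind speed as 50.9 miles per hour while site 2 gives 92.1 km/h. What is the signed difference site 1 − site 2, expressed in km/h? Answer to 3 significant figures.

-10.2 km/h

site 1: 50.9 mph = 81.916 km/h.
Difference: 81.916 − 92.100 = -10.2 km/h.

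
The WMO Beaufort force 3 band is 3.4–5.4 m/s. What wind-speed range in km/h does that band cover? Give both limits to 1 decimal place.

3.4–5.4 m/s × 3.6 = 12.2–19.4 km/h.

12.2 to 19.4 km/h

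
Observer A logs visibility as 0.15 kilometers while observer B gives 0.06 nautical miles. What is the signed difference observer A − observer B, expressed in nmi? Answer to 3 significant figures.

0.0210 nmi

observer A: 0.15 km = 0.080994 nmi.
Difference: 0.080994 − 0.060000 = 0.0210 nmi.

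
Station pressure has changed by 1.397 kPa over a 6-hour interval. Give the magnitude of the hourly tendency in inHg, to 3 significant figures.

0.0688 inHg per hour

1.397 kPa / 6 h × 0.2953 inHg/kPa = 0.0688 inHg/h.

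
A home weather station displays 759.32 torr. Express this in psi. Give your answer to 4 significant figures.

1 mmHg = 0.0193368 psi, so 759.32 × 0.0193368 = 14.68 psi.

14.68 psi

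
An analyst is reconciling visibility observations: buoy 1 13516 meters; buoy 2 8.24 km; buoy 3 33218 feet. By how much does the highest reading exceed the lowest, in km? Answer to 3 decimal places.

5.276 km

buoy 1: 13516 m = 13.51600 km.
buoy 3: 33218 ft = 10.12485 km.
Spread: 13.51600 − 8.24000 = 5.276 km.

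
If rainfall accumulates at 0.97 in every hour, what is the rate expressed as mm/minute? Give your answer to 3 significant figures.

0.411 mm/minute

0.97 in/hour × 25.4 mm/in × 0.0166667 hour/minute = 0.411 mm/minute.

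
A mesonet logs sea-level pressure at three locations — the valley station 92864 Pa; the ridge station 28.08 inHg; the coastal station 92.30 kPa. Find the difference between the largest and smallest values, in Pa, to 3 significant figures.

2790 Pa

the ridge station: 28.08 inHg = 95089.80 Pa.
the coastal station: 92.30 kPa = 92300.00 Pa.
Spread: 95089.80 − 92300.00 = 2790 Pa.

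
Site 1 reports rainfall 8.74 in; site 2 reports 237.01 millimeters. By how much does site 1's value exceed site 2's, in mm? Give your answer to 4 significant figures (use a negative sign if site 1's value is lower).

-15.01 mm

site 1: 8.74 in = 221.9960 mm.
Difference: 221.9960 − 237.0100 = -15.01 mm.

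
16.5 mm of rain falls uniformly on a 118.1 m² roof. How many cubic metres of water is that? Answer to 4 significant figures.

1 mm over 1 m² is 1 L, so volume = 16.5 × 118.1 = 1948.65 L = 1.949 m³.

1.949 cubic metres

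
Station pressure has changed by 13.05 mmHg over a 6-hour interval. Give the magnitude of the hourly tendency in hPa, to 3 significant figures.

13.05 mmHg / 6 h × 1.33322 hPa/mmHg = 2.90 hPa/h.

2.90 hPa per hour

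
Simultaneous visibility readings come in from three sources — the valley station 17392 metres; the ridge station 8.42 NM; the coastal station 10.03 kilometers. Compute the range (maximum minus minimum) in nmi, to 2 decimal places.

3.98 nmi

the valley station: 17392 m = 9.3909 nmi.
the coastal station: 10.03 km = 5.4158 nmi.
Spread: 9.3909 − 5.4158 = 3.98 nmi.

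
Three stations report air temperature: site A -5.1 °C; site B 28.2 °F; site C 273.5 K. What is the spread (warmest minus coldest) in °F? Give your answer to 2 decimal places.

site B: 28.2 °F = -2.111 °C.
site C: 273.5 K = 0.350 °C.
Spread: 0.350 − (-5.100) = 5.450 °C = 9.81 °F.

9.81 °F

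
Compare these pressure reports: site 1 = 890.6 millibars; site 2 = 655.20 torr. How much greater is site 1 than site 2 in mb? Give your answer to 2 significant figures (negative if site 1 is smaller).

site 2: 655.20 mmHg = 873.53 mb.
Difference: 890.60 − 873.53 = 17 mb.

17 mb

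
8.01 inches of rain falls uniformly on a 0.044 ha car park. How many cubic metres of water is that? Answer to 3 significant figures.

Depth: 8.01 in × 25.4 = 203.454 mm.
Area: 0.044 ha = 440 m².
1 mm over 1 m² is 1 L, so volume = 203.454 × 440 = 89519.76 L = 89.5 m³.

89.5 cubic metres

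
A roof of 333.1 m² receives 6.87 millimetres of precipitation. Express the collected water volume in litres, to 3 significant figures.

1 mm over 1 m² is 1 L, so volume = 6.87 × 333.1 = 2288.397 L ≈ 2290 L.

2290 litres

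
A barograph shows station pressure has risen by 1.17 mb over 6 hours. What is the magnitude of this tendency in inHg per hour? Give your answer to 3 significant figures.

0.00576 inHg per hour

1.17 mb / 6 h × 0.02953 inHg/mb = 0.00576 inHg/h.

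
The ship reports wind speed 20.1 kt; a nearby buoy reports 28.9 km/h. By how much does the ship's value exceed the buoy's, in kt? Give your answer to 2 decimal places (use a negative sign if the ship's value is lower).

the buoy: 28.9 km/h = 15.6048 kt.
Difference: 20.1000 − 15.6048 = 4.50 kt.

4.50 kt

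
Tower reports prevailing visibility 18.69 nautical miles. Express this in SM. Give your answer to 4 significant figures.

21.51 SM

1 nmi = 1.15078 SM, so 18.69 × 1.15078 = 21.51 SM.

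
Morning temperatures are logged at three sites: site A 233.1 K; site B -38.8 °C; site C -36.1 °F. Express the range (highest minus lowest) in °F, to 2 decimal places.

3.99 °F

site A: 233.1 K = -40.050 °C.
site C: -36.1 °F = -37.833 °C.
Spread: (-37.833) − (-40.050) = 2.217 °C = 3.99 °F.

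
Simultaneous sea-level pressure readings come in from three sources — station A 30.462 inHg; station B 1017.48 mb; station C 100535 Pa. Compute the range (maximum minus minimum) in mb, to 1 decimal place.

station A: 30.462 inHg = 1031.562 mb.
station C: 100535 Pa = 1005.350 mb.
Spread: 1031.562 − 1005.350 = 26.2 mb.

26.2 mb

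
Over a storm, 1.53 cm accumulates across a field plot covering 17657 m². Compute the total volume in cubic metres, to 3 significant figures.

Depth: 1.53 cm × 10 = 15.3 mm.
1 mm over 1 m² is 1 L, so volume = 15.3 × 17657 = 270152.1 L = 270 m³.

270 cubic metres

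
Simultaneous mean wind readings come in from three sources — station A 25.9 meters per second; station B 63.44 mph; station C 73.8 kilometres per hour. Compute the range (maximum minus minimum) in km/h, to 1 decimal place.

28.3 km/h

station A: 25.9 m/s = 93.240 km/h.
station B: 63.44 mph = 102.097 km/h.
Spread: 102.097 − 73.800 = 28.3 km/h.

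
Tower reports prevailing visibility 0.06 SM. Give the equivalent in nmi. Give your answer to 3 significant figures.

0.0521 nmi

1 SM = 0.868976 nmi, so 0.06 × 0.868976 = 0.0521 nmi.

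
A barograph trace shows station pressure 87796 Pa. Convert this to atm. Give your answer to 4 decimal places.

1 Pa = 9.86923e-06 atm, so 87796 × 9.86923e-06 = 0.8665 atm.

0.8665 atm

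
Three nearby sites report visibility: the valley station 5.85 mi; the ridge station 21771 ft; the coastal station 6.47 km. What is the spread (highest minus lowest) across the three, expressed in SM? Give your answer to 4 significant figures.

1.830 SM

the ridge station: 21771 ft = 4.12330 SM.
the coastal station: 6.47 km = 4.02027 SM.
Spread: 5.85000 − 4.02027 = 1.830 SM.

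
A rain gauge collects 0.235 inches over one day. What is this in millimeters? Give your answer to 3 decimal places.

5.969 mm

1 in = 25.4 mm, so 0.235 × 25.4 = 5.969 mm.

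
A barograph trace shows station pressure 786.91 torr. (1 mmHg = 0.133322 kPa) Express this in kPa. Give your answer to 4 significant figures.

1 mmHg = 0.133322 kPa, so 786.91 × 0.133322 = 104.9 kPa.

104.9 kPa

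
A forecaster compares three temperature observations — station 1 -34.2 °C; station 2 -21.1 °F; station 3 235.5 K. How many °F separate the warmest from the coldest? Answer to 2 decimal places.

station 2: -21.1 °F = -29.500 °C.
station 3: 235.5 K = -37.650 °C.
Spread: (-29.500) − (-37.650) = 8.150 °C = 14.67 °F.

14.67 °F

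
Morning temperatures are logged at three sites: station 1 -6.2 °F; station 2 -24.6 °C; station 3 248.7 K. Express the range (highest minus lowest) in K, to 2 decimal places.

3.38 K

station 1: -6.2 °F = -21.222 °C.
station 3: 248.7 K = -24.450 °C.
Spread: (-21.222) − (-24.600) = 3.378 °C.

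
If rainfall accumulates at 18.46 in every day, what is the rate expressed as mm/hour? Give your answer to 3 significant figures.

19.5 mm/hour

18.46 in/day × 25.4 mm/in × 0.0416667 day/hour = 19.5 mm/hour.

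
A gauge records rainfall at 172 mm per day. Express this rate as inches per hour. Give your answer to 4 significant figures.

0.2822 in/hour

172 mm/day × 0.0393701 in/mm × 0.0416667 day/hour = 0.2822 in/hour.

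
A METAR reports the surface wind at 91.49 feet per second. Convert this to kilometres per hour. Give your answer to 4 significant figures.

1 ft/s = 1.09728 km/h, so 91.49 × 1.09728 = 100.4 km/h.

100.4 km/h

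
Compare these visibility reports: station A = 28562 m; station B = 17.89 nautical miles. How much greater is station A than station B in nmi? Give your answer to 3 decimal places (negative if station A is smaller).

-2.468 nmi

station A: 28562 m = 15.42225 nmi.
Difference: 15.42225 − 17.89000 = -2.468 nmi.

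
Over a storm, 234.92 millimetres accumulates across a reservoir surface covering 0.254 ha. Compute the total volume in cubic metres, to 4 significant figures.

Area: 0.254 ha = 2540 m².
1 mm over 1 m² is 1 L, so volume = 234.92 × 2540 = 596696.8 L = 596.7 m³.

596.7 cubic metres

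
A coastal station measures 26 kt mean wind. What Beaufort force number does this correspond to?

26 kt lies in the Beaufort 6 band (strong breeze, 22–27 kt).

Beaufort force 6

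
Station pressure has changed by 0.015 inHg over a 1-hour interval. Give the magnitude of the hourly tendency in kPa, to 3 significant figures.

0.015 inHg / 1 h × 3.38639 kPa/inHg = 0.0508 kPa/h.

0.0508 kPa per hour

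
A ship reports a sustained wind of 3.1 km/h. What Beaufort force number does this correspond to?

Beaufort force 1

3.1 km/h = 0.9 m/s, which is Beaufort 1 (light air, 0.3–1.5 m/s).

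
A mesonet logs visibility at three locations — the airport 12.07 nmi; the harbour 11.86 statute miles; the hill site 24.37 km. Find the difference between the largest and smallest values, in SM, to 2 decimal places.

3.28 SM

the airport: 12.07 nmi = 13.8899 SM.
the hill site: 24.37 km = 15.1428 SM.
Spread: 15.1428 − 11.8600 = 3.28 SM.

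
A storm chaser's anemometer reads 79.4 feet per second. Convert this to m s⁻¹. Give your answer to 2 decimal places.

1 ft/s = 0.3048 m/s, so 79.4 × 0.3048 = 24.20 m/s.

24.20 m/s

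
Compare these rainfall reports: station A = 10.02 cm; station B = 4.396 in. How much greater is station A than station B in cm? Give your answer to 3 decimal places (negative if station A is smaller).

-1.146 cm

station B: 4.396 in = 11.16584 cm.
Difference: 10.02000 − 11.16584 = -1.146 cm.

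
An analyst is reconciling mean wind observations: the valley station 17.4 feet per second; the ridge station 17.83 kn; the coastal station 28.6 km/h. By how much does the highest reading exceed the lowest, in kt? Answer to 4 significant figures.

7.521 kt

the valley station: 17.4 ft/s = 10.30922 kt.
the coastal station: 28.6 km/h = 15.44276 kt.
Spread: 17.83000 − 10.30922 = 7.521 kt.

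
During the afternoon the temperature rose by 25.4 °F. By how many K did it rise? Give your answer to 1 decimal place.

For a temperature change the 32° offset cancels: ΔK = 25.4 × 0.5556 = 14.1 K.

14.1 K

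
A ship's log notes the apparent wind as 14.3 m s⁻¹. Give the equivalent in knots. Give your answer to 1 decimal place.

1 m/s = 1.94384 kt, so 14.3 × 1.94384 = 27.8 kt.

27.8 kt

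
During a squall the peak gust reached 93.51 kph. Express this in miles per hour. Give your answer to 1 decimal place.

58.1 mph

1 km/h = 0.621371 mph, so 93.51 × 0.621371 = 58.1 mph.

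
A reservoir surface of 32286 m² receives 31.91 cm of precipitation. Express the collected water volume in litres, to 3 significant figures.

Depth: 31.91 cm × 10 = 319.1 mm.
1 mm over 1 m² is 1 L, so volume = 319.1 × 32286 = 10302463 L ≈ 10300000 L.

10300000 litres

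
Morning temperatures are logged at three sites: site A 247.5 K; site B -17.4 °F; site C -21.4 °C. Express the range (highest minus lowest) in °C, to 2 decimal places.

6.04 °C

site A: 247.5 K = -25.650 °C.
site B: -17.4 °F = -27.444 °C.
Spread: (-21.400) − (-27.444) = 6.044 °C.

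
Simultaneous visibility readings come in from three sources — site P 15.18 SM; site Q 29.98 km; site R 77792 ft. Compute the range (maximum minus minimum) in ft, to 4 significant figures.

site P: 15.18 SM = 80150.40 ft.
site Q: 29.98 km = 98359.58 ft.
Spread: 98359.58 − 77792.00 = 20570 ft.

20570 ft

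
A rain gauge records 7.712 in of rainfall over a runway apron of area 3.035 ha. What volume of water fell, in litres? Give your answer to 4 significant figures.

Depth: 7.712 in × 25.4 = 195.8848 mm.
Area: 3.035 ha = 30350 m².
1 mm over 1 m² is 1 L, so volume = 195.8848 × 30350 = 5945103.7 L ≈ 5945000 L.

5945000 litres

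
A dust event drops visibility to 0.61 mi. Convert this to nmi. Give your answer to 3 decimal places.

1 SM = 0.868976 nmi, so 0.61 × 0.868976 = 0.530 nmi.

0.530 nmi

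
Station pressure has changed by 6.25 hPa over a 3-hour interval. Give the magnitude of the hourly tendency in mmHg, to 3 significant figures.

6.25 hPa / 3 h × 0.750062 mmHg/hPa = 1.56 mmHg/h.

1.56 mmHg per hour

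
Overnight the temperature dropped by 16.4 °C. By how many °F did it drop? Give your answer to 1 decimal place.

For a temperature change the 32° offset cancels: Δ°F = 16.4 × 1.8 = 29.5 °F.

29.5 °F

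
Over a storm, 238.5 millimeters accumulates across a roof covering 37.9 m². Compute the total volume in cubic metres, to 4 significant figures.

1 mm over 1 m² is 1 L, so volume = 238.5 × 37.9 = 9039.15 L = 9.039 m³.

9.039 cubic metres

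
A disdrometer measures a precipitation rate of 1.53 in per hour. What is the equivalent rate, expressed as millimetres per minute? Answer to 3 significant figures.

0.648 mm/minute

1.53 in/hour × 25.4 mm/in × 0.0166667 hour/minute = 0.648 mm/minute.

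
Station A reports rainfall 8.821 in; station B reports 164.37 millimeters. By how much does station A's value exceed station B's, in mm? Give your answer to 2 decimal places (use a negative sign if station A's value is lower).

59.68 mm

station A: 8.821 in = 224.0534 mm.
Difference: 224.0534 − 164.3700 = 59.68 mm.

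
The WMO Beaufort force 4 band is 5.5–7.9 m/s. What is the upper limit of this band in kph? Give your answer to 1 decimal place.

5.5–7.9 m/s × 3.6 = 19.8–28.4 km/h.

28.4 km/h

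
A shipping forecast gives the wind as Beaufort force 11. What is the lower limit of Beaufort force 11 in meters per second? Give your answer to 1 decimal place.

Beaufort 11 (violent storm) spans 28.5–32.6 m/s.

28.5 m/s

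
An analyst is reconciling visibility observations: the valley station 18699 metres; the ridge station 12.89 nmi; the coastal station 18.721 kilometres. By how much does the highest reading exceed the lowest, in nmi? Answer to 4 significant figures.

the valley station: 18699 m = 10.09665 nmi.
the coastal station: 18.721 km = 10.10853 nmi.
Spread: 12.89000 − 10.09665 = 2.793 nmi.

2.793 nmi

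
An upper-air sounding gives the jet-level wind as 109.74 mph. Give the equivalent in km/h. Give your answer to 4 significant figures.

176.6 km/h

1 mph = 1.60934 km/h, so 109.74 × 1.60934 = 176.6 km/h.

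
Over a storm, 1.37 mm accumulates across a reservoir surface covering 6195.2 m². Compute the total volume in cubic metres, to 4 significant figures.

1 mm over 1 m² is 1 L, so volume = 1.37 × 6195.2 = 8487.424 L = 8.487 m³.

8.487 cubic metres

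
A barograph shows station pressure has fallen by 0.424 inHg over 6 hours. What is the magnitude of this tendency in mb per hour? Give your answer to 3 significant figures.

0.424 inHg / 6 h × 33.8639 mb/inHg = 2.39 mb/h.

2.39 mb per hour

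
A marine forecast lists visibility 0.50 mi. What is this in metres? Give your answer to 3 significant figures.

1 SM = 1609.34 m, so 0.50 × 1609.34 = 805 m.

805 m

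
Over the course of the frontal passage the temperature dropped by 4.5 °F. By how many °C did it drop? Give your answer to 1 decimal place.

2.5 °C

For a temperature change the 32° offset cancels: Δ°C = 4.5 × 0.5556 = 2.5 °C.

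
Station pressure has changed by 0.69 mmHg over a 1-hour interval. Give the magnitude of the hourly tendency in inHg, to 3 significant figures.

0.69 mmHg / 1 h × 0.0393701 inHg/mmHg = 0.0272 inHg/h.

0.0272 inHg per hour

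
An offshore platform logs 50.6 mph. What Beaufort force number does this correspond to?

50.6 mph = 22.6 m/s, which is Beaufort 9 (strong gale, 20.8–24.4 m/s).

Beaufort force 9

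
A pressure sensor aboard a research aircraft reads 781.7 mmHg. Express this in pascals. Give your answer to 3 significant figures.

104000 Pa

1 mmHg = 133.322 Pa, so 781.7 × 133.322 = 104000 Pa.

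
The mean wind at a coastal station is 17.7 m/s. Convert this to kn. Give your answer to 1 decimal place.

1 m/s = 1.94384 kt, so 17.7 × 1.94384 = 34.4 kt.

34.4 kt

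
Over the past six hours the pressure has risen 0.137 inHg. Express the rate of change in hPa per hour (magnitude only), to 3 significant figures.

0.773 hPa per hour

0.137 inHg / 6 h × 33.8639 hPa/inHg = 0.773 hPa/h.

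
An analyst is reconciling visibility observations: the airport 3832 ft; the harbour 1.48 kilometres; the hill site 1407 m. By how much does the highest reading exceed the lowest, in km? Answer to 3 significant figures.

0.312 km

the airport: 3832 ft = 1.16799 km.
the hill site: 1407 m = 1.40700 km.
Spread: 1.48000 − 1.16799 = 0.312 km.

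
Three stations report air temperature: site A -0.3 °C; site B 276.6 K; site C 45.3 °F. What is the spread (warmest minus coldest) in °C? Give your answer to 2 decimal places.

site B: 276.6 K = 3.450 °C.
site C: 45.3 °F = 7.389 °C.
Spread: 7.389 − (-0.300) = 7.689 °C.

7.69 °C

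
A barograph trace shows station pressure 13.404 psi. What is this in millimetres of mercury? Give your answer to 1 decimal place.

1 psi = 51.7149 mmHg, so 13.404 × 51.7149 = 693.2 mmHg.

693.2 mmHg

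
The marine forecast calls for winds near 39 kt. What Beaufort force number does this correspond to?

39 kt lies in the Beaufort 8 band (gale, 34–40 kt).

Beaufort force 8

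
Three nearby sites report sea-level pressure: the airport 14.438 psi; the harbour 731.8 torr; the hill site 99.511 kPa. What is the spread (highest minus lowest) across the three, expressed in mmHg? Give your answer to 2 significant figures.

15 mmHg

the airport: 14.438 psi = 746.66 mmHg.
the hill site: 99.511 kPa = 746.39 mmHg.
Spread: 746.66 − 731.80 = 15 mmHg.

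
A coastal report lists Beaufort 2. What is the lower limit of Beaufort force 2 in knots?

Beaufort 2 (light breeze) spans 4–6 knots.

4 kt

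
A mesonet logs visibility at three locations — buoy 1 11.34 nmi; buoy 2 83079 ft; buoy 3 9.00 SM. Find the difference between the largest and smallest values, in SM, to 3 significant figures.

6.73 SM

buoy 1: 11.34 nmi = 13.0498 SM.
buoy 2: 83079 ft = 15.7347 SM.
Spread: 15.7347 − 9.0000 = 6.73 SM.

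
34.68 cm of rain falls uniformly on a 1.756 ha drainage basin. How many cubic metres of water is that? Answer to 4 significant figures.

6090 cubic metres

Depth: 34.68 cm × 10 = 346.8 mm.
Area: 1.756 ha = 17560 m².
1 mm over 1 m² is 1 L, so volume = 346.8 × 17560 = 6089808 L = 6090 m³.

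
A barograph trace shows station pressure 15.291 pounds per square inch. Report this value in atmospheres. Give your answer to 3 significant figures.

1.04 atm

1 psi = 0.068046 atm, so 15.291 × 0.068046 = 1.04 atm.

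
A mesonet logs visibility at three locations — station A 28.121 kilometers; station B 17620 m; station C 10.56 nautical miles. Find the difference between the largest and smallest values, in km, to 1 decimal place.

station B: 17620 m = 17.620 km.
station C: 10.56 nmi = 19.557 km.
Spread: 28.121 − 17.620 = 10.5 km.

10.5 km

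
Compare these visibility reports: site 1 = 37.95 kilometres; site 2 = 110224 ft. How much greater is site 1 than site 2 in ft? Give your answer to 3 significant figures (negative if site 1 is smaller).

site 1: 37.95 km = 124507.87 ft.
Difference: 124507.87 − 110224.00 = 14300 ft.

14300 ft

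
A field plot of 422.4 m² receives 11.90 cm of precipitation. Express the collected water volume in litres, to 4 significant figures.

Depth: 11.90 cm × 10 = 119 mm.
1 mm over 1 m² is 1 L, so volume = 119 × 422.4 = 50265.6 L ≈ 50270 L.

50270 litres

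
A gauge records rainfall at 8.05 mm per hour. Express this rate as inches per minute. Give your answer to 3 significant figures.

8.05 mm/hour × 0.0393701 in/mm × 0.0166667 hour/minute = 0.00528 in/minute.

0.00528 in/minute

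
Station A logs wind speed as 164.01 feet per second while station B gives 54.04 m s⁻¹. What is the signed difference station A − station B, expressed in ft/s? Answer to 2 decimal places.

station B: 54.04 m/s = 177.2966 ft/s.
Difference: 164.0100 − 177.2966 = -13.29 ft/s.

-13.29 ft/s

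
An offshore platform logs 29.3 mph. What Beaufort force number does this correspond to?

29.3 mph = 13.1 m/s, which is Beaufort 6 (strong breeze, 10.8–13.8 m/s).

Beaufort force 6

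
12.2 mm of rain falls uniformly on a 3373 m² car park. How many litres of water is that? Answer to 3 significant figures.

41200 litres

1 mm over 1 m² is 1 L, so volume = 12.2 × 3373 = 41150.6 L ≈ 41200 L.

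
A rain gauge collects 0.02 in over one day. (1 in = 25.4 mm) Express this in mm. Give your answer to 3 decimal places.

0.508 mm

1 in = 25.4 mm, so 0.02 × 25.4 = 0.508 mm.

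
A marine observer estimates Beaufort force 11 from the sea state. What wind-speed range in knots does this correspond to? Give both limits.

56 to 63 kt

Beaufort 11 (violent storm) spans 56–63 knots.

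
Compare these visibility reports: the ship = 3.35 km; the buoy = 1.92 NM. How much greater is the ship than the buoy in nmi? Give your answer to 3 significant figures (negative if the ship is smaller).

the ship: 3.35 km = 1.80886 nmi.
Difference: 1.80886 − 1.92000 = -0.111 nmi.

-0.111 nmi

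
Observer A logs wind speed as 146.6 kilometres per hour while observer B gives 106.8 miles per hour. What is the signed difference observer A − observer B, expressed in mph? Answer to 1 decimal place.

observer A: 146.6 km/h = 91.093 mph.
Difference: 91.093 − 106.800 = -15.7 mph.

-15.7 mph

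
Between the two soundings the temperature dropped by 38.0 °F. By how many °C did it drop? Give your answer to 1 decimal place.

21.1 °C

A change of 1 °C equals a change of 1.8 °F: Δ°C = 38.0 × 0.5556 = 21.1 °C.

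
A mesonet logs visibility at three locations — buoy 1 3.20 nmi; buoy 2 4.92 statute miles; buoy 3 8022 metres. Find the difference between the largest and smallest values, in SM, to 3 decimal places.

buoy 1: 3.20 nmi = 3.68249 SM.
buoy 3: 8022 m = 4.98464 SM.
Spread: 4.98464 − 3.68249 = 1.302 SM.

1.302 SM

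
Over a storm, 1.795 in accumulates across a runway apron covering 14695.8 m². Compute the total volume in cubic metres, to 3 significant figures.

Depth: 1.795 in × 25.4 = 45.593 mm.
1 mm over 1 m² is 1 L, so volume = 45.593 × 14695.8 = 670025.61 L = 670 m³.

670 cubic metres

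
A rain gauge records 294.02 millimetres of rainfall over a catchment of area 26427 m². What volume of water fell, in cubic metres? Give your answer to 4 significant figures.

1 mm over 1 m² is 1 L, so volume = 294.02 × 26427 = 7770066.5 L = 7770 m³.

7770 cubic metres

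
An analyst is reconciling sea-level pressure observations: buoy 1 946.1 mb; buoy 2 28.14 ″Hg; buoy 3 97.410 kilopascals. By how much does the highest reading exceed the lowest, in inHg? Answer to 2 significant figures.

buoy 1: 946.1 mb = 27.9383 inHg.
buoy 3: 97.410 kPa = 28.7652 inHg.
Spread: 28.7652 − 27.9383 = 0.83 inHg.

0.83 inHg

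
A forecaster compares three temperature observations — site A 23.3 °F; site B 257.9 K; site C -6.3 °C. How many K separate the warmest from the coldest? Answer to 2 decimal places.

10.42 K

site A: 23.3 °F = -4.833 °C.
site B: 257.9 K = -15.250 °C.
Spread: (-4.833) − (-15.250) = 10.417 °C.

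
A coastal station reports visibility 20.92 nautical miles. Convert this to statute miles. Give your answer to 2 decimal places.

24.07 SM

1 nmi = 1.15078 SM, so 20.92 × 1.15078 = 24.07 SM.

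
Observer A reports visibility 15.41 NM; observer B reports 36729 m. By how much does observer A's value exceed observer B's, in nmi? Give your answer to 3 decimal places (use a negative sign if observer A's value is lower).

observer B: 36729 m = 19.83207 nmi.
Difference: 15.41000 − 19.83207 = -4.422 nmi.

-4.422 nmi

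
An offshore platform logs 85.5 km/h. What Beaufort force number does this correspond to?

Beaufort force 9

85.5 km/h = 23.8 m/s, which is Beaufort 9 (strong gale, 20.8–24.4 m/s).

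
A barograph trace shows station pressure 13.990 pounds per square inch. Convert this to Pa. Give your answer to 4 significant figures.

1 psi = 6894.76 Pa, so 13.990 × 6894.76 = 96460 Pa.

96460 Pa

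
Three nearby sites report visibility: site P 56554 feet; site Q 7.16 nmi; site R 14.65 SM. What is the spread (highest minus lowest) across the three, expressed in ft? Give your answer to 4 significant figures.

site Q: 7.16 nmi = 43504.99 ft.
site R: 14.65 SM = 77352.00 ft.
Spread: 77352.00 − 43504.99 = 33850 ft.

33850 ft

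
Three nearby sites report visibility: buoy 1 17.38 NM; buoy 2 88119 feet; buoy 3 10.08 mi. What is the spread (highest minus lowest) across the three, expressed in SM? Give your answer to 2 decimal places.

buoy 1: 17.38 nmi = 20.0005 SM.
buoy 2: 88119 ft = 16.6892 SM.
Spread: 20.0005 − 10.0800 = 9.92 SM.

9.92 SM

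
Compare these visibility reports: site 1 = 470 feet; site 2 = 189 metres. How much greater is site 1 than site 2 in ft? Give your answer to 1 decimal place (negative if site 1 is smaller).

-150.1 ft

site 2: 189 m = 620.079 ft.
Difference: 470.000 − 620.079 = -150.1 ft.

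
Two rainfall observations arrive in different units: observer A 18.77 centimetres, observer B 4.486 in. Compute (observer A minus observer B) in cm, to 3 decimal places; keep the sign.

observer B: 4.486 in = 11.39444 cm.
Difference: 18.77000 − 11.39444 = 7.376 cm.

7.376 cm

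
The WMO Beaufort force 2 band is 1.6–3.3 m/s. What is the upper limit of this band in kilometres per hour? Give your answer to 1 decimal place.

11.9 km/h

1.6–3.3 m/s × 3.6 = 5.8–11.9 km/h.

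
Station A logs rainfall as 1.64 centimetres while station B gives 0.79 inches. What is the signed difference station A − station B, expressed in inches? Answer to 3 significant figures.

station A: 1.64 cm = 0.64567 in.
Difference: 0.64567 − 0.79000 = -0.144 in.

-0.144 in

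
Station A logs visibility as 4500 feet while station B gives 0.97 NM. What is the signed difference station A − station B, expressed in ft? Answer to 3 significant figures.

-1390 ft

station B: 0.97 nmi = 5893.83 ft.
Difference: 4500.00 − 5893.83 = -1390 ft.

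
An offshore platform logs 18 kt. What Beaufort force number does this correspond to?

18 kt lies in the Beaufort 5 band (fresh breeze, 17–21 kt).

Beaufort force 5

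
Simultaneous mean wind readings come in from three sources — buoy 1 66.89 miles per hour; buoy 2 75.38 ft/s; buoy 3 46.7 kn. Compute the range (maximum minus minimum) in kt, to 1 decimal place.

13.5 kt

buoy 1: 66.89 mph = 58.126 kt.
buoy 2: 75.38 ft/s = 44.661 kt.
Spread: 58.126 − 44.661 = 13.5 kt.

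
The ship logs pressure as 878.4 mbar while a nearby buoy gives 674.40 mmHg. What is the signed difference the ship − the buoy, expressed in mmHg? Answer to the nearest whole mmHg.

the ship: 878.4 mb = 658.85 mmHg.
Difference: 658.85 − 674.40 = -16 mmHg.

-16 mmHg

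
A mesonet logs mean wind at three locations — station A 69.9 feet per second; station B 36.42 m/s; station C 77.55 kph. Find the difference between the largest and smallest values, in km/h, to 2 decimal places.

station A: 69.9 ft/s = 76.6999 km/h.
station B: 36.42 m/s = 131.1120 km/h.
Spread: 131.1120 − 76.6999 = 54.41 km/h.

54.41 km/h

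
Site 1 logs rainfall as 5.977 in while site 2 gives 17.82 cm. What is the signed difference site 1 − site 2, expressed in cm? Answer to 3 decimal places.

-2.638 cm

site 1: 5.977 in = 15.18158 cm.
Difference: 15.18158 − 17.82000 = -2.638 cm.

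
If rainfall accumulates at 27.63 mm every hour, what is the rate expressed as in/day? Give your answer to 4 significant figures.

26.11 in/day

27.63 mm/hour × 0.0393701 in/mm × 24 hour/day = 26.11 in/day.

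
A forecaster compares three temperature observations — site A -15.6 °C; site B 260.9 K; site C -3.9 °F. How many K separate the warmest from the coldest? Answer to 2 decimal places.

7.69 K

site B: 260.9 K = -12.250 °C.
site C: -3.9 °F = -19.944 °C.
Spread: (-12.250) − (-19.944) = 7.694 °C.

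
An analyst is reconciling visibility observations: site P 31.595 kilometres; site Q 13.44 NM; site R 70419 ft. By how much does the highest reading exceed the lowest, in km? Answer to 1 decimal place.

10.1 km

site Q: 13.44 nmi = 24.891 km.
site R: 70419 ft = 21.464 km.
Spread: 31.595 − 21.464 = 10.1 km.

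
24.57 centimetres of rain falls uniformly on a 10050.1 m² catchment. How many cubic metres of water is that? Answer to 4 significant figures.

2469 cubic metres

Depth: 24.57 cm × 10 = 245.7 mm.
1 mm over 1 m² is 1 L, so volume = 245.7 × 10050.1 = 2469309.6 L = 2469 m³.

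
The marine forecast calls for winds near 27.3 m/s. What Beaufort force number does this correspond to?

Beaufort force 10

27.3 m/s lies in the Beaufort 10 band (storm, 24.5–28.4 m/s).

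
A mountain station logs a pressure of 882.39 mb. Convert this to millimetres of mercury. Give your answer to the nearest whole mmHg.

662 mmHg

1 mb = 0.750062 mmHg, so 882.39 × 0.750062 = 662 mmHg.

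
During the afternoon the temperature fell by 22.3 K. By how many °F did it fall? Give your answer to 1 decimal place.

40.1 °F

A change of 1 °C equals a change of 1.8 °F: Δ°F = 22.3 × 1.8 = 40.1 °F.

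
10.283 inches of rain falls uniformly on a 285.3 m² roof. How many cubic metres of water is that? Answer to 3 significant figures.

74.5 cubic metres

Depth: 10.283 in × 25.4 = 261.1882 mm.
1 mm over 1 m² is 1 L, so volume = 261.1882 × 285.3 = 74516.993 L = 74.5 m³.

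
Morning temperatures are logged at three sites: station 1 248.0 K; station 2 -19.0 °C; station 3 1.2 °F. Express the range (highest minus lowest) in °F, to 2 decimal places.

14.47 °F

station 1: 248.0 K = -25.150 °C.
station 3: 1.2 °F = -17.111 °C.
Spread: (-17.111) − (-25.150) = 8.039 °C = 14.47 °F.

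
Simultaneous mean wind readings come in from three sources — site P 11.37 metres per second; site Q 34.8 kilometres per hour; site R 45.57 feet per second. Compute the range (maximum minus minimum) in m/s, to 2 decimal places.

site Q: 34.8 km/h = 9.6667 m/s.
site R: 45.57 ft/s = 13.8897 m/s.
Spread: 13.8897 − 9.6667 = 4.22 m/s.

4.22 m/s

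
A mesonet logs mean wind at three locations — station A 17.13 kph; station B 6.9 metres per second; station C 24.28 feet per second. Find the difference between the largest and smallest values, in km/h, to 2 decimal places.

9.51 km/h

station B: 6.9 m/s = 24.8400 km/h.
station C: 24.28 ft/s = 26.6420 km/h.
Spread: 26.6420 − 17.1300 = 9.51 km/h.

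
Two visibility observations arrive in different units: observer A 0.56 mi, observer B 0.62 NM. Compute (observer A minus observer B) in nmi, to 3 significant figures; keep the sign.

-0.133 nmi

observer A: 0.56 SM = 0.48663 nmi.
Difference: 0.48663 − 0.62000 = -0.133 nmi.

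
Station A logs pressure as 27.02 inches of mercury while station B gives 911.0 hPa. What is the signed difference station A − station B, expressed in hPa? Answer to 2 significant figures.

4.0 hPa

station A: 27.02 inHg = 915.002 hPa.
Difference: 915.002 − 911.000 = 4.0 hPa.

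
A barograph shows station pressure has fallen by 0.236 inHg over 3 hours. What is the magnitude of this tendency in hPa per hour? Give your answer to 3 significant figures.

0.236 inHg / 3 h × 33.8639 hPa/inHg = 2.66 hPa/h.

2.66 hPa per hour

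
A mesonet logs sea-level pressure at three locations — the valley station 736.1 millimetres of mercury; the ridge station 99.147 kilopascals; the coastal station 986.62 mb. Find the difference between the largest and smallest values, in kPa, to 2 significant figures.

the valley station: 736.1 mmHg = 98.139 kPa.
the coastal station: 986.62 mb = 98.662 kPa.
Spread: 99.147 − 98.139 = 1.0 kPa.

1.0 kPa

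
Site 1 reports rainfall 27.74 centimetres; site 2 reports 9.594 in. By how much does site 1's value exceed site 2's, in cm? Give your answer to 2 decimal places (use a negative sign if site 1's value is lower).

3.37 cm

site 2: 9.594 in = 24.3688 cm.
Difference: 27.7400 − 24.3688 = 3.37 cm.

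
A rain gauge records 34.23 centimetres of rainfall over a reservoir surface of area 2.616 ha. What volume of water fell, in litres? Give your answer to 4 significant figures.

8955000 litres

Depth: 34.23 cm × 10 = 342.3 mm.
Area: 2.616 ha = 26160 m².
1 mm over 1 m² is 1 L, so volume = 342.3 × 26160 = 8954568 L ≈ 8955000 L.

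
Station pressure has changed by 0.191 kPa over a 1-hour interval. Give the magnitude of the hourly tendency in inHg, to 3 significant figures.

0.0564 inHg per hour

0.191 kPa / 1 h × 0.2953 inHg/kPa = 0.0564 inHg/h.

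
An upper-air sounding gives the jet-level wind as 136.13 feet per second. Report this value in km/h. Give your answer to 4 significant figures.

149.4 km/h

1 ft/s = 1.09728 km/h, so 136.13 × 1.09728 = 149.4 km/h.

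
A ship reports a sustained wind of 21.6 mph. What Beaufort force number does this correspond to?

21.6 mph = 9.7 m/s, which is Beaufort 5 (fresh breeze, 8.0–10.7 m/s).

Beaufort force 5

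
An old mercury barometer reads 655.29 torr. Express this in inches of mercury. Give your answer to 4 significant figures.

25.80 inHg

1 mmHg = 0.0393701 inHg, so 655.29 × 0.0393701 = 25.80 inHg.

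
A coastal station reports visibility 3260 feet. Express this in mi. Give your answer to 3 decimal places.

0.617 SM

1 ft = 0.000189394 SM, so 3260 × 0.000189394 = 0.617 SM.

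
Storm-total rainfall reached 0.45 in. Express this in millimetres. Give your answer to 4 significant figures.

1 in = 25.4 mm, so 0.45 × 25.4 = 11.43 mm.

11.43 mm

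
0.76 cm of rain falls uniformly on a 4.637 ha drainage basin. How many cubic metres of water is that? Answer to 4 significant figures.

352.4 cubic metres

Depth: 0.76 cm × 10 = 7.6 mm.
Area: 4.637 ha = 46370 m².
1 mm over 1 m² is 1 L, so volume = 7.6 × 46370 = 352412 L = 352.4 m³.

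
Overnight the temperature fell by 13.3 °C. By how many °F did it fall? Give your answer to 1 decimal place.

Converting a difference, only the 9/5 scale factor applies: Δ°F = 13.3 × 1.8 = 23.9 °F.

23.9 °F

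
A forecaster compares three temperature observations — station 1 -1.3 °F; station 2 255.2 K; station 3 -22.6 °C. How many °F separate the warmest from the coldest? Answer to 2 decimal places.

8.37 °F

station 1: -1.3 °F = -18.500 °C.
station 2: 255.2 K = -17.950 °C.
Spread: (-17.950) − (-22.600) = 4.650 °C = 8.37 °F.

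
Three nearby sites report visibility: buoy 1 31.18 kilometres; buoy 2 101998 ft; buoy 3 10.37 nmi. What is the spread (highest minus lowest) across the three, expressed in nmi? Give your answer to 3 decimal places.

buoy 1: 31.18 km = 16.83585 nmi.
buoy 2: 101998 ft = 16.78671 nmi.
Spread: 16.83585 − 10.37000 = 6.466 nmi.

6.466 nmi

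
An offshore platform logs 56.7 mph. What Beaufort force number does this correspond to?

Beaufort force 10

56.7 mph = 25.3 m/s, which is Beaufort 10 (storm, 24.5–28.4 m/s).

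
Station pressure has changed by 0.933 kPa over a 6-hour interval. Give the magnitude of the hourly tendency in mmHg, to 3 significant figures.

1.17 mmHg per hour

0.933 kPa / 6 h × 7.50062 mmHg/kPa = 1.17 mmHg/h.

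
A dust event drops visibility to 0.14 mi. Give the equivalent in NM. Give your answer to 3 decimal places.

0.122 nmi

1 SM = 0.868976 nmi, so 0.14 × 0.868976 = 0.122 nmi.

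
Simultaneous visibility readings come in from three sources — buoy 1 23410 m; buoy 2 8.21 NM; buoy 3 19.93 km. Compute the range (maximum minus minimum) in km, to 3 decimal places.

buoy 1: 23410 m = 23.41000 km.
buoy 2: 8.21 nmi = 15.20492 km.
Spread: 23.41000 − 15.20492 = 8.205 km.

8.205 km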